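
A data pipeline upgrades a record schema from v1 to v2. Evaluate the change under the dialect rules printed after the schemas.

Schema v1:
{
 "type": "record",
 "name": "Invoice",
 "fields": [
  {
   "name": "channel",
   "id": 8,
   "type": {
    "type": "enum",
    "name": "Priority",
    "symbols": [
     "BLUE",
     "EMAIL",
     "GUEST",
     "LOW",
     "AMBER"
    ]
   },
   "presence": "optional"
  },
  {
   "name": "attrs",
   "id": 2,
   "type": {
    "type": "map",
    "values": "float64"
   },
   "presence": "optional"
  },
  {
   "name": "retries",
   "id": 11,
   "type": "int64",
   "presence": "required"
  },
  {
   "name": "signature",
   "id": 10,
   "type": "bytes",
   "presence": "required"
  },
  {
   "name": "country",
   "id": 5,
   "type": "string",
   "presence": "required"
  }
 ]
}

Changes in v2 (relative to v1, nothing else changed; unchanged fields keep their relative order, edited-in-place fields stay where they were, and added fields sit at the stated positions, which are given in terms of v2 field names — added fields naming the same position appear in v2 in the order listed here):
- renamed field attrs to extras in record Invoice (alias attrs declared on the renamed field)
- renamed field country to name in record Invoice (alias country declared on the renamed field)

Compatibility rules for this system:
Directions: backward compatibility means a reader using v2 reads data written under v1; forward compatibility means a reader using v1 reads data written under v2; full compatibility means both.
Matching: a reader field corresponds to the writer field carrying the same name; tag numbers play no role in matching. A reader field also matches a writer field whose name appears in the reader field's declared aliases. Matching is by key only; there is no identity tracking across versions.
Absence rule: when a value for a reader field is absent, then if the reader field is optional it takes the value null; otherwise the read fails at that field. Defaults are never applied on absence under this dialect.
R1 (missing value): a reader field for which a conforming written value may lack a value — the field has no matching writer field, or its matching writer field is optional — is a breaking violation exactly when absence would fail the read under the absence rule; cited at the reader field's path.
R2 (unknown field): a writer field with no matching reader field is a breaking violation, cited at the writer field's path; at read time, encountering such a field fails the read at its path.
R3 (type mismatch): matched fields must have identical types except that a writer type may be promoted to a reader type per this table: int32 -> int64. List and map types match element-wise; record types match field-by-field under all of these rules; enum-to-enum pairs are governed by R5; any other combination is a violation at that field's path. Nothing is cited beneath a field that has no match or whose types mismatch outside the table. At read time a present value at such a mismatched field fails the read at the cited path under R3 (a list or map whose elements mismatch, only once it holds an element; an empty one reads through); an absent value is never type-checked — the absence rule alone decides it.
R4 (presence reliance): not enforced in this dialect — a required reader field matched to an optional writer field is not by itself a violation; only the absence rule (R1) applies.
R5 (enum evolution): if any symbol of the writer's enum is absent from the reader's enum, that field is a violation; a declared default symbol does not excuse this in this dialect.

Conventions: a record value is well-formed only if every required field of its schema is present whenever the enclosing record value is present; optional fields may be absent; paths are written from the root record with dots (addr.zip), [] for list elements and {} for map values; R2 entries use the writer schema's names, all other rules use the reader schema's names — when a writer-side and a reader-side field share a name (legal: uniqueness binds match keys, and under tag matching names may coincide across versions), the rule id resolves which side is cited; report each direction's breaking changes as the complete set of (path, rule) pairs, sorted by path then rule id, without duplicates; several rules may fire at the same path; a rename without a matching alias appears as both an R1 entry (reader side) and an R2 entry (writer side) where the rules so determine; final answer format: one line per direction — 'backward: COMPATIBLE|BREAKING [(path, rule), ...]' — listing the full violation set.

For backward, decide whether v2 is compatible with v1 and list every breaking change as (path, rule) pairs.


backward: COMPATIBLE []

arrows below run writer -> reader for Invoice
backward for Invoice (reader v2, writer v1):
  channel: paired with writer channel (Priority -> Priority; writer optional)
  extras: paired with writer attrs (map<string, float64> -> map<string, float64>; writer optional)
  retries: paired with writer retries (int64 -> int64; writer required)
  signature: paired with writer signature (bytes -> bytes; writer required)
  name: paired with writer country (string -> string; writer required)
  => no violations; backward on Invoice: COMPATIBLE
remaining Invoice differences; none change what is asked:
  renamed field attrs to extras in record Invoice (alias attrs declared on the renamed field) -> fires only in the forward direction of Invoice, which is not asked here
  renamed field country to name in record Invoice (alias country declared on the renamed field) -> fires only in the forward direction of Invoice, which is not asked here


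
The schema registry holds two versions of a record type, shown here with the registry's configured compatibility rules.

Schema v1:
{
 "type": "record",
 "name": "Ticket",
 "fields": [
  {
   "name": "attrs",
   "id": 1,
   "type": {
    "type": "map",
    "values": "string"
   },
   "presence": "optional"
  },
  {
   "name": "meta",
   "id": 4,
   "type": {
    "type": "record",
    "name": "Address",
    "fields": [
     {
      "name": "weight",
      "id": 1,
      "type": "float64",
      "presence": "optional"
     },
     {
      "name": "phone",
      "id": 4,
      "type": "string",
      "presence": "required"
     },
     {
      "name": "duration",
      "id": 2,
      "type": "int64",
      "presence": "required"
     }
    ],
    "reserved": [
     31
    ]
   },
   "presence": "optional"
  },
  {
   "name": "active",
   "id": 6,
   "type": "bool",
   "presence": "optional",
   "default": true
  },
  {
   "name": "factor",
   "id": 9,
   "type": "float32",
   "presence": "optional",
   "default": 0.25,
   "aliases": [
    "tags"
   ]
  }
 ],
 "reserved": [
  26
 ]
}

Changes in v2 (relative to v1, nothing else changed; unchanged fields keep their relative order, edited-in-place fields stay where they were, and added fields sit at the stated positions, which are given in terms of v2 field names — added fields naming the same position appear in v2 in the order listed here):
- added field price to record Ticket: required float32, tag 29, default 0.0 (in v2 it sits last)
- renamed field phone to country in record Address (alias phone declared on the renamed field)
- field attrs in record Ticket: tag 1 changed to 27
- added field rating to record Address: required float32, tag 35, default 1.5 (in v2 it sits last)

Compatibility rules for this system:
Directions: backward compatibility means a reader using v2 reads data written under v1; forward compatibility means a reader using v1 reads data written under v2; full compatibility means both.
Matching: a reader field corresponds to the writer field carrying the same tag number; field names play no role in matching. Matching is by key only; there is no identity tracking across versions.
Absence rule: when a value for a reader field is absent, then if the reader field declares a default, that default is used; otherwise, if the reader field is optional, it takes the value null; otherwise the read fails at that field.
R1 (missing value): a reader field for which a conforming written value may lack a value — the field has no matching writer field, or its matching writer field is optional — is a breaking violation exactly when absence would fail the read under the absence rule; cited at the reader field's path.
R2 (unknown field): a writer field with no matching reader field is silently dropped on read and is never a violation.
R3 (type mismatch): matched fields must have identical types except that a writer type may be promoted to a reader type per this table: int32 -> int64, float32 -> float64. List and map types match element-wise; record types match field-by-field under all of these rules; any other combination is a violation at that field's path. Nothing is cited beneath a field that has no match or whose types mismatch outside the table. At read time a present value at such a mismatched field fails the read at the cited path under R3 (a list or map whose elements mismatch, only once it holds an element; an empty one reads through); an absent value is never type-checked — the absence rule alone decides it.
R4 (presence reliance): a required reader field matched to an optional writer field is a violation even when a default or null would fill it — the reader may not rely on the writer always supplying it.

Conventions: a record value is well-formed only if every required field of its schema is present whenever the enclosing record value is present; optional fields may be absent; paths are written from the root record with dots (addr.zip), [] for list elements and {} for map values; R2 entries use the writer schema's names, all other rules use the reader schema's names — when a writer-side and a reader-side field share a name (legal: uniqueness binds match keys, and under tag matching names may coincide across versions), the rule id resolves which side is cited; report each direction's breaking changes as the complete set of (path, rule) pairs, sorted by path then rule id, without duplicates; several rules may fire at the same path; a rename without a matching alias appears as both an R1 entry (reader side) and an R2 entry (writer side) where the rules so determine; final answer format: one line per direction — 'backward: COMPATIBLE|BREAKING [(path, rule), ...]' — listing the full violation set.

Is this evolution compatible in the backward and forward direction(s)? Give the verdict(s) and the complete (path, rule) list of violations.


backward: COMPATIBLE []; forward: COMPATIBLE []

each type pair in Ticket: writer, then reader
checking backward for Ticket: reader v2 against writer v1:
  no writer field matches reader attrs
  Address -> Address, writer optional: meta aligns to meta
  bool -> bool, writer optional: active aligns to active
  float32 -> float32, writer optional: factor aligns to factor
  no writer field matches reader price
  leftover writer field: attrs
  float64 -> float64, writer optional: meta.weight aligns to meta.weight
  string -> string, writer required: meta.country aligns to meta.phone
  int64 -> int64, writer required: meta.duration aligns to meta.duration
  no writer field matches reader meta.rating
  nothing fires on Ticket: backward is COMPATIBLE
checking forward for Ticket: reader v1 against writer v2:
  no writer field matches reader attrs
  Address -> Address, writer optional: meta aligns to meta
  bool -> bool, writer optional: active aligns to active
  float32 -> float32, writer optional: factor aligns to factor
  leftover writer field: attrs
  leftover writer field: price
  float64 -> float64, writer optional: meta.weight aligns to meta.weight
  string -> string, writer required: meta.phone aligns to meta.country
  int64 -> int64, writer required: meta.duration aligns to meta.duration
  leftover writer field: meta.rating
  nothing fires on Ticket: forward is COMPATIBLE


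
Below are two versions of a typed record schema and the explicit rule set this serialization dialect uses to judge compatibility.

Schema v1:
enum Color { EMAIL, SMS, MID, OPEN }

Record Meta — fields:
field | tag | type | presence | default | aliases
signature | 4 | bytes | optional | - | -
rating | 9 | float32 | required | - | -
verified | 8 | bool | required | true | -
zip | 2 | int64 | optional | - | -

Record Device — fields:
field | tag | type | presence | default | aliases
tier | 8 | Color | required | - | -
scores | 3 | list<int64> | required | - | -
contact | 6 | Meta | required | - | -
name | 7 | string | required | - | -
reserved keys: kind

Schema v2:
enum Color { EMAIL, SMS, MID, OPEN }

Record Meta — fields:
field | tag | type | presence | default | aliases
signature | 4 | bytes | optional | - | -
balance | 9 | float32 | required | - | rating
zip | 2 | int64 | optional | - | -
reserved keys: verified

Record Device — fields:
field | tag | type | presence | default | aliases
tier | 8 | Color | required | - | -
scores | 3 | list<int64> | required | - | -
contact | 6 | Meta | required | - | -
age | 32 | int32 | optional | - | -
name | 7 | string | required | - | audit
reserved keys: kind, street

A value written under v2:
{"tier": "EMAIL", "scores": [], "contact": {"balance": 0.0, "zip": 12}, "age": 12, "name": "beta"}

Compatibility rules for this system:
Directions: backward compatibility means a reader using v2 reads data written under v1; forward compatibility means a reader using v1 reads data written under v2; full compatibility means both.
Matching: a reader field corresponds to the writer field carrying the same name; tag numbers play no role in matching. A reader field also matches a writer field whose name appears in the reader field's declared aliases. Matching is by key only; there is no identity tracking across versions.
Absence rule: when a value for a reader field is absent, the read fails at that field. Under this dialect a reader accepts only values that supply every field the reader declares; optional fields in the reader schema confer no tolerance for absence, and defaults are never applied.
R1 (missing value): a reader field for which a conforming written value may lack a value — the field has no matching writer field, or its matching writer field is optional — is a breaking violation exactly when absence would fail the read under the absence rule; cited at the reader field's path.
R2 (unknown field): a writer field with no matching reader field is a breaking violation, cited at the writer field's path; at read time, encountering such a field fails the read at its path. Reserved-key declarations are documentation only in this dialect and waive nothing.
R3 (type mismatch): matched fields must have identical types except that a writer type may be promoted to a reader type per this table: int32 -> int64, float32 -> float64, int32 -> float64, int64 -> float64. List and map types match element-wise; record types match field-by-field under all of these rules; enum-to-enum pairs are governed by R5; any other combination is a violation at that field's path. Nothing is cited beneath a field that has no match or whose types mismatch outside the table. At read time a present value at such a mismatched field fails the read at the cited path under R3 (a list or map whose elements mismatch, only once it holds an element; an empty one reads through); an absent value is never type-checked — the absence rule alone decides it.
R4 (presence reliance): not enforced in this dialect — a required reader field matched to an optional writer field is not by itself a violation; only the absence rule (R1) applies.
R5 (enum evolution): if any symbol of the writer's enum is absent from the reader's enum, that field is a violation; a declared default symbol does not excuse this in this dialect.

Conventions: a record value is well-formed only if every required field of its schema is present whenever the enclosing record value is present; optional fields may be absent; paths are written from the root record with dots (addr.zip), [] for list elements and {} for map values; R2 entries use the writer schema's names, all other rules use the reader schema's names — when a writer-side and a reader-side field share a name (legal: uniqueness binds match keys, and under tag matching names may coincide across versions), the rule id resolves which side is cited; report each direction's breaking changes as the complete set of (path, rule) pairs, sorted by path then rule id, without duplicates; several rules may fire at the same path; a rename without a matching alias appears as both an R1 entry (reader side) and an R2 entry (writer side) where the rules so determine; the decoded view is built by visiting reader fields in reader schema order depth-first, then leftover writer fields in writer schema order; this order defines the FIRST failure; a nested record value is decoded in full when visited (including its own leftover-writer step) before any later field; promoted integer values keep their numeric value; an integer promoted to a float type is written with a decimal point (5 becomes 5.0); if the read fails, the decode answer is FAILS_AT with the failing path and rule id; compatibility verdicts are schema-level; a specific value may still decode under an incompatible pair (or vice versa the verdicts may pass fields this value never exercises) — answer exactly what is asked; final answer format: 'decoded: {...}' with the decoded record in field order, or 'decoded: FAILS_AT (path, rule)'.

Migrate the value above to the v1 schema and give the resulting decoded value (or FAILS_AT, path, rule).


decoded: FAILS_AT (contact.signature, R1)

the writer's type comes first in each Device pair
decoding the Device value with the v1 reader:
  tier := "EMAIL"
  scores := []
  read fails at contact.signature under R1 (no fill)
  => FAILS_AT (contact.signature, R1)
the rest of the Device diff is inert for this question:
  renamed field rating to balance in record Meta (alias rating declared on the renamed field) -> matters for Device compatibility verdicts, not for this value's decode
  removed field verified from record Meta (its key "verified" joins the reserved list) -> matters for Device compatibility verdicts, not for this value's decode
  added field age to record Device: optional int32, tag 32 (in v2 it sits immediately before name) -> matters for Device compatibility verdicts, not for this value's decode


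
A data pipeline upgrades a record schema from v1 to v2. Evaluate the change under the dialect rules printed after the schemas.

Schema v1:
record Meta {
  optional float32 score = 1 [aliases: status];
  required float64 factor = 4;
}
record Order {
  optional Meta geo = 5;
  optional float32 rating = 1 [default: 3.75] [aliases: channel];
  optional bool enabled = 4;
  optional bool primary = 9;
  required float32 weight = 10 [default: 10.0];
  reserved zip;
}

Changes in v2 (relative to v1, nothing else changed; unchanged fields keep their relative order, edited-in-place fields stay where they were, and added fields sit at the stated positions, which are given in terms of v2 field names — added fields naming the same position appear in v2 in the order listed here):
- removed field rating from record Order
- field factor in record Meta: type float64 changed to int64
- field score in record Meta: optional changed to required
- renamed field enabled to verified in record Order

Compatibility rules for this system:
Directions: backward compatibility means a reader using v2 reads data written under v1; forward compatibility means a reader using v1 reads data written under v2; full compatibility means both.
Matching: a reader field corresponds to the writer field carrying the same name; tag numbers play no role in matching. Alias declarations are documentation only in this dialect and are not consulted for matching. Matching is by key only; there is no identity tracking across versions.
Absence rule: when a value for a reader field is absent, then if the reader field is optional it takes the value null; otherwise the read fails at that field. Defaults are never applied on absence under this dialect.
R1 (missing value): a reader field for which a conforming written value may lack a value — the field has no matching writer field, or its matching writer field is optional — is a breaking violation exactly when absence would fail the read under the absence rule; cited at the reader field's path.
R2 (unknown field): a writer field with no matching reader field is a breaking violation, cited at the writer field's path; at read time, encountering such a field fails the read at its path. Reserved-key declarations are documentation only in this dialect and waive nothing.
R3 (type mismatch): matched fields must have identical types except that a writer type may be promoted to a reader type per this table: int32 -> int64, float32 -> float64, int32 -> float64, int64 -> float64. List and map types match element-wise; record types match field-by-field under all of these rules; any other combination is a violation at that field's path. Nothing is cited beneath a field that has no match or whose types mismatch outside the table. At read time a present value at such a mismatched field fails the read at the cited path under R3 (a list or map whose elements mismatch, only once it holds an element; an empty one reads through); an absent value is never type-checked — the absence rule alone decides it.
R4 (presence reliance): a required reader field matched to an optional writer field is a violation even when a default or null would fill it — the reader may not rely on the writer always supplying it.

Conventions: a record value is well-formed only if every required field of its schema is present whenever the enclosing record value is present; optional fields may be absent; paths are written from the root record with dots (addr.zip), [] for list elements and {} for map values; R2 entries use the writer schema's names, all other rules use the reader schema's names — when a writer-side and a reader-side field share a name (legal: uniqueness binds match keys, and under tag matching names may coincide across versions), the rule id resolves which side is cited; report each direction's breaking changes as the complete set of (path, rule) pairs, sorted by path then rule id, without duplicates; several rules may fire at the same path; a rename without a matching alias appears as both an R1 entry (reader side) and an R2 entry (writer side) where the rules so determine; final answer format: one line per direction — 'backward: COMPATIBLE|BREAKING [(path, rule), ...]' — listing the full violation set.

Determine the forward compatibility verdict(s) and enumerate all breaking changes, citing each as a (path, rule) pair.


arrows below run writer -> reader for Order
forward on Order — v1 reading data written by v2:
  geo: Meta -> Meta, writer optional; from geo
  rating has no writer counterpart
  enabled has no writer counterpart
  primary: bool -> bool, writer optional; from primary
  weight: float32 -> float32, writer required; from weight
  writer field verified has no reader counterpart
  geo.score: float32 -> float32, writer required; from geo.score
  geo.factor: int64 -> float64, writer required; from geo.factor
  breaking: (verified, R2)
  forward on Order therefore BREAKING (1)
diffs on Order not affecting the asked answer:
  removed field rating from record Order -> affects backward compatibility only, which is not asked
  field factor in record Meta: type float64 changed to int64 -> affects backward compatibility only, which is not asked
  field score in record Meta: optional changed to required -> affects backward compatibility only, which is not asked

forward: BREAKING [(verified, R2)]


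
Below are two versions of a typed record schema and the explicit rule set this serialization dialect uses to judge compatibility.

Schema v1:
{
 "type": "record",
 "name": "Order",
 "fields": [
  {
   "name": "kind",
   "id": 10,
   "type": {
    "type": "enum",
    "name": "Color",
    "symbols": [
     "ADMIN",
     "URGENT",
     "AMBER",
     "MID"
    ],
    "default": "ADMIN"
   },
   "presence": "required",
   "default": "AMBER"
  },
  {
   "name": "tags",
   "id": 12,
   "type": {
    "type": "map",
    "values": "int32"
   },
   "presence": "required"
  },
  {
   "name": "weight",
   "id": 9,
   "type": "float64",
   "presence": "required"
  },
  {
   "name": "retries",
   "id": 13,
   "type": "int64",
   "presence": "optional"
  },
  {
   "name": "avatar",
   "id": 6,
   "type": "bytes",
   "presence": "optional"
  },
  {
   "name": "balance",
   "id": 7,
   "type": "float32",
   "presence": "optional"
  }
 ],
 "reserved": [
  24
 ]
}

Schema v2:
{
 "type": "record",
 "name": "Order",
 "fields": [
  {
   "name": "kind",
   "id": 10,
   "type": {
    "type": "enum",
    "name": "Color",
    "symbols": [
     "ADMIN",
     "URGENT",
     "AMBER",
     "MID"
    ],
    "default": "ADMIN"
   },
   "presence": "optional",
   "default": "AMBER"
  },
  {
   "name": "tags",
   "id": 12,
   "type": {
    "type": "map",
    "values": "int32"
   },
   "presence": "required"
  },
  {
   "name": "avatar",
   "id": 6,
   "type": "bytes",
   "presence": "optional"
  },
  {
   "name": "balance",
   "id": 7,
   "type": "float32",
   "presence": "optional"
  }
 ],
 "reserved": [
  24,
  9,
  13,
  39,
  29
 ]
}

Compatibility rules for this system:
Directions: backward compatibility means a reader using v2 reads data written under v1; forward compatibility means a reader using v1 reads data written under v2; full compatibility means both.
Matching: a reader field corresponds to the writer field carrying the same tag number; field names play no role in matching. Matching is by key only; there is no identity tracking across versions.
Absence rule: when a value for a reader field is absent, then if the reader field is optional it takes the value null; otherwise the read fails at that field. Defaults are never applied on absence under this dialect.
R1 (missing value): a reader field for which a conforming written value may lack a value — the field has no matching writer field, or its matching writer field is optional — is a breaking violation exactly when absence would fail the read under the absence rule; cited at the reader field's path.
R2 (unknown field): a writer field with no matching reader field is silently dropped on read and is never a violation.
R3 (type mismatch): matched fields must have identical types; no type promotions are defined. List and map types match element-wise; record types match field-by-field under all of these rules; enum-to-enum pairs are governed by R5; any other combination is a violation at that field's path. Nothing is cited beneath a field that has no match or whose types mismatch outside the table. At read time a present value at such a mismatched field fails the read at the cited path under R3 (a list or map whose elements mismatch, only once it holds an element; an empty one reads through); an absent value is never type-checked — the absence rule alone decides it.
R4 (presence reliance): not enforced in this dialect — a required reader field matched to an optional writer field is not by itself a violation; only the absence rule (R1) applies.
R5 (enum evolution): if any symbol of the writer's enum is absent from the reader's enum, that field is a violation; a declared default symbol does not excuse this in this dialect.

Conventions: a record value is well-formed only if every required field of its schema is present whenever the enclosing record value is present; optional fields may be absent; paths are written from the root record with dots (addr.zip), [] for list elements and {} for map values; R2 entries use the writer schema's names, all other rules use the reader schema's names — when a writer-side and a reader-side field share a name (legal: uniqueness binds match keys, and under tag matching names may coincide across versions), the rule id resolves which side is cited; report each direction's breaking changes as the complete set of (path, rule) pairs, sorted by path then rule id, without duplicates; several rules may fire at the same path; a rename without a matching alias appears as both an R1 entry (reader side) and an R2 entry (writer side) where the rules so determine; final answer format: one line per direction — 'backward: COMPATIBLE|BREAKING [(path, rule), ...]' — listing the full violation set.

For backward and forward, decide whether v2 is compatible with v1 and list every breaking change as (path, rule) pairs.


backward: COMPATIBLE []; forward: BREAKING [(kind, R1), (weight, R1)]

in Order below, arrows point writer -> reader
backward analysis of Order with v2 as reader and v1 as writer:
  Color -> Color, writer required: kind aligns to kind
  map<string, int32> -> map<string, int32>, writer required: tags aligns to tags
  bytes -> bytes, writer optional: avatar aligns to avatar
  float32 -> float32, writer optional: balance aligns to balance
  writer field weight has no reader counterpart
  writer field retries has no reader counterpart
  nothing fires on Order: backward is COMPATIBLE
forward analysis of Order with v1 as reader and v2 as writer:
  Color -> Color, writer optional: kind aligns to kind
  map<string, int32> -> map<string, int32>, writer required: tags aligns to tags
  no writer field matches reader weight
  no writer field matches reader retries
  bytes -> bytes, writer optional: avatar aligns to avatar
  float32 -> float32, writer optional: balance aligns to balance
  rule R1 violated at kind
  rule R1 violated at weight
  => 2 violation(s): forward is BREAKING for Order


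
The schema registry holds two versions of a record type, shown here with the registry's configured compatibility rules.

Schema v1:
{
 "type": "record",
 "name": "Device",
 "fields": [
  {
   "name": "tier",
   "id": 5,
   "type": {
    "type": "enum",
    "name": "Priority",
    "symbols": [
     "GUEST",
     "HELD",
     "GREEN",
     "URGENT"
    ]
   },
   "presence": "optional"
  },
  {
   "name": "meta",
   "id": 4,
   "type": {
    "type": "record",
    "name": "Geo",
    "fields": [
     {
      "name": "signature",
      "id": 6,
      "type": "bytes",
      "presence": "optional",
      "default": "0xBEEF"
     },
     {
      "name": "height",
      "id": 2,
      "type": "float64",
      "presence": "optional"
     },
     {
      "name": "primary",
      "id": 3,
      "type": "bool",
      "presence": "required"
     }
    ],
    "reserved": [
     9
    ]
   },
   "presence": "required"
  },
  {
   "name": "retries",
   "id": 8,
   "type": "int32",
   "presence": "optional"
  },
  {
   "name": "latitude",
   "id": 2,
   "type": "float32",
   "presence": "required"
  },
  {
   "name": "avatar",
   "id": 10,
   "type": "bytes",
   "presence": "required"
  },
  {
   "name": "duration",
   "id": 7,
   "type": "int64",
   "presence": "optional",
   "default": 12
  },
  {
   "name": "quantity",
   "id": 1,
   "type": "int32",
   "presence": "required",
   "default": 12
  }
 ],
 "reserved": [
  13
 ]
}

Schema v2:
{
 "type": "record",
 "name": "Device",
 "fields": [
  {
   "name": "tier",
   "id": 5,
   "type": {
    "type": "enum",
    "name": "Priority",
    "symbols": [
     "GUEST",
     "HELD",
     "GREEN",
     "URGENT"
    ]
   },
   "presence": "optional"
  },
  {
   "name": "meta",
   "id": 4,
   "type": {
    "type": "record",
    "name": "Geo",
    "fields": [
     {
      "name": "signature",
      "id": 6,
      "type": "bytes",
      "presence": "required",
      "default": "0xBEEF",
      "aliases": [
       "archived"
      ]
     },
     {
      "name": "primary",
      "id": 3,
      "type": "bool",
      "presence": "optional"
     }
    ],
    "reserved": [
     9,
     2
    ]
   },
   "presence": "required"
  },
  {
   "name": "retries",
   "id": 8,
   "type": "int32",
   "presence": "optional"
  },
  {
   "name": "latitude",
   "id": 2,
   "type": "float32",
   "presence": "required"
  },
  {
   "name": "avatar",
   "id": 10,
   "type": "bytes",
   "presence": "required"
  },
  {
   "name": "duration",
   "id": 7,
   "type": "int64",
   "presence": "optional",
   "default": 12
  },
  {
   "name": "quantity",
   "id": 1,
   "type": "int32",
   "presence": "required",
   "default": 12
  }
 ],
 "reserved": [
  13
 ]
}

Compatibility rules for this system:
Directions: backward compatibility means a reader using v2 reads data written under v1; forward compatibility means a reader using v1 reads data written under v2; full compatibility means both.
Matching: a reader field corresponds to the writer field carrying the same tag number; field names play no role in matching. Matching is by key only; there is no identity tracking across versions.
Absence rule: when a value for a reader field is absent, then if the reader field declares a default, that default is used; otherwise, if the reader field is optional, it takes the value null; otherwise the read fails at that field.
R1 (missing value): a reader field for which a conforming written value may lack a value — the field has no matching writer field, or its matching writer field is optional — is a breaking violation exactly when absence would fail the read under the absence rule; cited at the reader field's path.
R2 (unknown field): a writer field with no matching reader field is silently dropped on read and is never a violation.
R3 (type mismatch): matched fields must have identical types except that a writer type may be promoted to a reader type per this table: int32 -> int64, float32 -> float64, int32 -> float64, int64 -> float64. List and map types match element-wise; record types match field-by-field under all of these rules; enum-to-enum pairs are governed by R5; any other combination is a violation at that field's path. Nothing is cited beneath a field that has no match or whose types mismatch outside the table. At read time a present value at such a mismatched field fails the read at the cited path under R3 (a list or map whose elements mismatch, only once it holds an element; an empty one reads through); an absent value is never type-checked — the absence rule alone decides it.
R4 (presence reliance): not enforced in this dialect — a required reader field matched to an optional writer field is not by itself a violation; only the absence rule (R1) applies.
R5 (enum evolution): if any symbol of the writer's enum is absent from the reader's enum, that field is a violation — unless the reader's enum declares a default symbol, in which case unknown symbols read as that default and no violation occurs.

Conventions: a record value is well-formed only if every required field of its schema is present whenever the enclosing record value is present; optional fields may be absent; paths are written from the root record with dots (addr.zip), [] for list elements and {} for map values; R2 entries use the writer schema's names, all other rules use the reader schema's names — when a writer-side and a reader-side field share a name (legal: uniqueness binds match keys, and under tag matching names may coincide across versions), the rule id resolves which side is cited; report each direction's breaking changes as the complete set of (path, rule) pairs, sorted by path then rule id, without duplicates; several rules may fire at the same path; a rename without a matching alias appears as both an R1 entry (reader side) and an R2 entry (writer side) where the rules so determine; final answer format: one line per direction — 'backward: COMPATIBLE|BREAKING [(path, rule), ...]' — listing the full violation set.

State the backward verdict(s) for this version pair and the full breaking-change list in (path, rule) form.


backward: COMPATIBLE []

arrows below run writer -> reader for Device
backward pass over Device, reader schema v2, writer schema v1:
  writer optional, Priority -> Priority: reader tier maps from writer tier
  writer required, Geo -> Geo: reader meta maps from writer meta
  writer optional, int32 -> int32: reader retries maps from writer retries
  writer required, float32 -> float32: reader latitude maps from writer latitude
  writer required, bytes -> bytes: reader avatar maps from writer avatar
  writer optional, int64 -> int64: reader duration maps from writer duration
  writer required, int32 -> int32: reader quantity maps from writer quantity
  writer optional, bytes -> bytes: reader meta.signature maps from writer meta.signature
  writer required, bool -> bool: reader meta.primary maps from writer meta.primary
  leftover writer field: meta.height
  => backward: COMPATIBLE
checking off the Device differences that do not matter here:
  field primary in record Geo: required changed to optional -> its effect on Device is confined to the forward direction, not asked
  field signature in record Geo: optional changed to required -> fires no rule on Device, leaving the asked answer as it is
  removed field height from record Geo (its key 2 joins the reserved list) -> fires no rule on Device, leaving the asked answer as it is


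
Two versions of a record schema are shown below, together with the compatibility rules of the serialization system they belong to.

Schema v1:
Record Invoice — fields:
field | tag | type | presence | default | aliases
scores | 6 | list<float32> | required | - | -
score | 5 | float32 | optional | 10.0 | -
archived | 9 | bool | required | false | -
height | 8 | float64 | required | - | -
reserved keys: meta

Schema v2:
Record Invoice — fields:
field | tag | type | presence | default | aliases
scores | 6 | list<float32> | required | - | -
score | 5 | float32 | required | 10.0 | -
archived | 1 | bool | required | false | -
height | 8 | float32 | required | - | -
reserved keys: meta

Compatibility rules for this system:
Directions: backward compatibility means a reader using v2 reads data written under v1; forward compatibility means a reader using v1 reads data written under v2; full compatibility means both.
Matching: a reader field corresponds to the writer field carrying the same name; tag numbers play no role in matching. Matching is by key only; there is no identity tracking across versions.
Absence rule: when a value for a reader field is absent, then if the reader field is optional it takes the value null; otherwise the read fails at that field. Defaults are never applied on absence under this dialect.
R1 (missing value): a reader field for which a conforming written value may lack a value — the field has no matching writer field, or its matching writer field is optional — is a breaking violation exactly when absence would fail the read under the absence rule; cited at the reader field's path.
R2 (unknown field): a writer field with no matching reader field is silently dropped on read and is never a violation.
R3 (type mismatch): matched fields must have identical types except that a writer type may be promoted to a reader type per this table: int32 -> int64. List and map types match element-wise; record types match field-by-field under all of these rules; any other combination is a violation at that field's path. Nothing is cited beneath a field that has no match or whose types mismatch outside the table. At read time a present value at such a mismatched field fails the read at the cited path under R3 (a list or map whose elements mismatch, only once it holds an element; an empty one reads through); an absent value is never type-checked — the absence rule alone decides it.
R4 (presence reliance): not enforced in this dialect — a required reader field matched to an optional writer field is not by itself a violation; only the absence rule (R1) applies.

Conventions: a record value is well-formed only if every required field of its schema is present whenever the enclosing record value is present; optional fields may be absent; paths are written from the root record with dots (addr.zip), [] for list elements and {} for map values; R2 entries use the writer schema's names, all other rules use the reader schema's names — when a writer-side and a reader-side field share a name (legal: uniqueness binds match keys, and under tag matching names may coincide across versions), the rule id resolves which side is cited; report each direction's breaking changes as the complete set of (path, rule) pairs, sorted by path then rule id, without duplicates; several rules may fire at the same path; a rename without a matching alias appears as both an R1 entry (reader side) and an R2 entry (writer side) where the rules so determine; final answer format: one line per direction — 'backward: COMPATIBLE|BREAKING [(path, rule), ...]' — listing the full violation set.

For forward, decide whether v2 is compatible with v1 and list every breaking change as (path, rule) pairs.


in Invoice below, arrows point writer -> reader
forward analysis of Invoice with v1 as reader and v2 as writer:
  scores: list<float32> -> list<float32>, writer required; from scores
  score: float32 -> float32, writer required; from score
  archived: bool -> bool, writer required; from archived
  height: float32 -> float64, writer required; from height
  rule R3 violated at height
  => 1 violation(s): forward is BREAKING for Invoice
remaining Invoice differences; none change what is asked:
  field archived in record Invoice: tag 9 changed to 1 -> no rule fires on it in Invoice's dialect; the asked verdict holds
  field score in record Invoice: optional changed to required -> matters only for Invoice's backward compatibility — outside the asked direction

forward: BREAKING [(height, R3)]
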